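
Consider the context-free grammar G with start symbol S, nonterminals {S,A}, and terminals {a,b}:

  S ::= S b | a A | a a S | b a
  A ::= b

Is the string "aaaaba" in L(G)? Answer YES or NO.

CNF form of G:
  S -> S T0 | T0 T1 | T1 A | T1 X2
  A -> b
  T0 -> b
  T1 -> a
  X2 -> T1 S

Fill CYK table bottom-up:
  cell(0,0) a: {T1}  orig:{}
  cell(1,1) a: {T1}  orig:{}
  cell(2,2) a: {T1}  orig:{}
  cell(3,3) a: {T1}  orig:{}
  cell(4,4) b: {A,T0}  orig:{A}
  cell(5,5) a: {T1}  orig:{}
  cell(0,1) aa: ∅
  cell(1,2) aa: ∅
  cell(2,3) aa: ∅
  cell(3,4) ab: {S}
  cell(4,5) ba: {S}
  cell(0,2) aaa: ∅
  cell(1,3) aaa: ∅
  cell(2,4) aab: {X2}  orig:{}
  cell(3,5) aba: {X2}  orig:{}
  cell(0,3) aaaa: ∅
  cell(1,4) aaab: {S}
  cell(2,5) aaba: {S}
  cell(0,4) aaaab: {X2}  orig:{}
  cell(1,5) aaaba: {X2}  orig:{}
  cell(0,5) aaaaba: {S}

S ∈ T[0,5] ⇒ YES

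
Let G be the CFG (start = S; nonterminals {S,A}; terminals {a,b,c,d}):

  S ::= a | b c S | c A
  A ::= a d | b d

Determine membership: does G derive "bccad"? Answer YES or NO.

CNF form of G:
  S -> T2 X4 | T3 A | a
  A -> T0 T1 | T2 T1
  T0 -> a
  T1 -> d
  T2 -> b
  T3 -> c
  X4 -> T3 S

Fill CYK table bottom-up:
  cell(0,0) b: {T2}  orig:{}
  cell(1,1) c: {T3}  orig:{}
  cell(2,2) c: {T3}  orig:{}
  cell(3,3) a: {S,T0}  orig:{S}
  cell(4,4) d: {T1}  orig:{}
  cell(0,1) bc: ∅
  cell(1,2) cc: ∅
  cell(2,3) ca: {X4}  orig:{}
  cell(3,4) ad: {A}
  cell(0,2) bcc: ∅
  cell(1,3) cca: ∅
  cell(2,4) cad: {S}
  cell(0,3) bcca: ∅
  cell(1,4) ccad: {X4}  orig:{}
  cell(0,4) bccad: {S}

S ∈ T[0,4] ⇒ YES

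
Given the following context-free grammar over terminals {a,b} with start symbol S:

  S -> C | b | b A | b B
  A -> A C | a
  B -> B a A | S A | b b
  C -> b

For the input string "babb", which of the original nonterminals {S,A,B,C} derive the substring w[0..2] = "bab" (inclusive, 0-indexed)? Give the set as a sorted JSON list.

Convert to CNF:
  S -> T1 A | T1 B | b
  A -> A C | a
  B -> B X2 | S A | T1 T1
  C -> b
  T0 -> a
  T1 -> b
  X2 -> T0 A

CYK table (by increasing span) — only the sub-triangle for w[0..2]:
  cell(0,0) b: {C,S,T1}  orig:{C,S}
  cell(1,1) a: {A,T0}  orig:{A}
  cell(2,2) b: {C,S,T1}  orig:{C,S}
  cell(0,1) ba: {B,S}
  cell(1,2) ab: {A}
  cell(0,2) bab: {B,S}

Original NTs in T[0,2] deriving "bab": ["B", "S"]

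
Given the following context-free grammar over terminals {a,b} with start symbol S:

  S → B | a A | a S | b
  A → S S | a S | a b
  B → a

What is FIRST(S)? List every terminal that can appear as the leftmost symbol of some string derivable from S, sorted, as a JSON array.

FIRST sets, iterate to fixpoint:
pass 1:
  A via A→a S: +{a}
  B via B→a: +{a}
  S via S→B: +{a}
  S via S→b: +{b}
  S: {a,b}  A: {a}  B: {a}
pass 2:
  A via A→S S: +{b}
  S: {a,b}  A: {a,b}  B: {a}
pass 3: done
  S: {a,b}  A: {a,b}  B: {a}

FIRST(S) = ["a", "b"]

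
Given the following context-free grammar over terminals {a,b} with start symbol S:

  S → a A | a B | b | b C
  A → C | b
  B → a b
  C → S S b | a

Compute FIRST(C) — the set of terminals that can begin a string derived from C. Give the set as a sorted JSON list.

FIRST sets, iterate to fixpoint:
iter 1:
  A via A→b: +{b}
  B via B→a b: +{a}
  C via C→a: +{a}
  S via S→a A: +{a}
  S via S→b: +{b}
  S: {a,b}  A: {b}  B: {a}  C: {a}
iter 2:
  A via A→C: +{a}
  C via C→S S b: +{b}
  S: {a,b}  A: {a,b}  B: {a}  C: {a,b}
iter 3: — fixpoint
  S: {a,b}  A: {a,b}  B: {a}  C: {a,b}

FIRST(C) = ["a", "b"]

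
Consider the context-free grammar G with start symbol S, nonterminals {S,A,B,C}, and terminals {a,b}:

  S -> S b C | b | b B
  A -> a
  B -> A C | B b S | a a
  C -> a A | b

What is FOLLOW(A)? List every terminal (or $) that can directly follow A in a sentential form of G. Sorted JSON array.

FIRST iteration:
iter 1:
  A via A→a: +{a}
  B via B→A C: +{a}
  C via C→a A: +{a}
  C via C→b: +{b}
  S via S→b: +{b}
  FIRST(S)={b}  FIRST(A)={a}  FIRST(B)={a}  FIRST(C)={a,b}
iter 2: (no change)
  FIRST(S)={b}  FIRST(A)={a}  FIRST(B)={a}  FIRST(C)={a,b}

FOLLOW sets:
FOLLOW(S) := {$}
iter 1:
  B→A C: FOLLOW(A) ⊇ FIRST(C) = {a,b}; new: +{a,b}
  B→B b S: FOLLOW(B) ⊇ FIRST(b) = {b}; new: +{b}
  B→B b S: FOLLOW(S) ⊇ FOLLOW(B) ⊇ {b}; new: +{b}
  S→S b C: FOLLOW(C) ⊇ FOLLOW(S) ⊇ {$,b}; new: +{$,b}
  S→b B: FOLLOW(B) ⊇ FOLLOW(S) ⊇ {$,b}; new: +{$}
  FOLLOW(S)={$,b}  FOLLOW(A)={a,b}  FOLLOW(B)={$,b}  FOLLOW(C)={$,b}
iter 2:
  C→a A: FOLLOW(A) ⊇ FOLLOW(C) ⊇ {$,b}; new: +{$}
  FOLLOW(S)={$,b}  FOLLOW(A)={$,a,b}  FOLLOW(B)={$,b}  FOLLOW(C)={$,b}
iter 3: (no change)
  FOLLOW(S)={$,b}  FOLLOW(A)={$,a,b}  FOLLOW(B)={$,b}  FOLLOW(C)={$,b}

FOLLOW(A) = ["$", "a", "b"]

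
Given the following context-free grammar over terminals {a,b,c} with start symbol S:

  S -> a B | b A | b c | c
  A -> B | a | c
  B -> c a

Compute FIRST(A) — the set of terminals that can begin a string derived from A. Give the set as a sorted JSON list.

Compute FIRST by fixpoint:
[1]
  A via A→a: +{a}
  A via A→c: +{c}
  B via B→c a: +{c}
  S via S→a B: +{a}
  S via S→b A: +{b}
  S via S→c: +{c}
  FIRST[S]={a,b,c}  FIRST[A]={a,c}  FIRST[B]={c}
[2] (stable)
  FIRST[S]={a,b,c}  FIRST[A]={a,c}  FIRST[B]={c}

FIRST(A) = ["a", "c"]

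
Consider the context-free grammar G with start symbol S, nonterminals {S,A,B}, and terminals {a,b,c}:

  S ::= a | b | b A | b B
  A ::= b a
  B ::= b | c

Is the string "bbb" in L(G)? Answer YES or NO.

CNF form of G:
  S -> T0 A | T0 B | a | b
  A -> T0 T1
  B -> b | c
  T0 -> b
  T1 -> a

CYK fill:
  cell(0,0) b: {B,S,T0}  orig:{B,S}
  cell(1,1) b: {B,S,T0}  orig:{B,S}
  cell(2,2) b: {B,S,T0}  orig:{B,S}
  cell(0,1) bb: {S}
  cell(1,2) bb: {S}
  cell(0,2) bbb: ∅

S ∉ T[0,2] ⇒ NO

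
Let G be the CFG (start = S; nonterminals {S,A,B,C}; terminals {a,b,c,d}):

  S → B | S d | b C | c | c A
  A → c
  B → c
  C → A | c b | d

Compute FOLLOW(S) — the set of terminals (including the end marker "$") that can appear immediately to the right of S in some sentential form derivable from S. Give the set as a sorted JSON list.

Compute FIRST by fixpoint:
round 1:
  A via A→c: +{c}
  B via B→c: +{c}
  C via C→A: +{c}
  C via C→d: +{d}
  S via S→B: +{c}
  S via S→b C: +{b}
  FIRST[S]={b,c}  FIRST[A]={c}  FIRST[B]={c}  FIRST[C]={c,d}
round 2: (stable)
  FIRST[S]={b,c}  FIRST[A]={c}  FIRST[B]={c}  FIRST[C]={c,d}

FOLLOW iteration:
initialize: $ ∈ FOLLOW(S)
iter 1:
  S→B: FOLLOW(B) ⊇ FOLLOW(S) ⊇ {$}; new: +{$}
  S→S d: FOLLOW(S) ⊇ FIRST(d) = {d}; new: +{d}
  S→b C: FOLLOW(C) ⊇ FOLLOW(S) ⊇ {$,d}; new: +{$,d}
  S→c A: FOLLOW(A) ⊇ FOLLOW(S) ⊇ {$,d}; new: +{$,d}
  S: {$,d}  A: {$,d}  B: {$}  C: {$,d}
iter 2:
  S→B: FOLLOW(B) ⊇ FOLLOW(S) ⊇ {$,d}; new: +{d}
  S: {$,d}  A: {$,d}  B: {$,d}  C: {$,d}
iter 3: (stable)
  S: {$,d}  A: {$,d}  B: {$,d}  C: {$,d}

FOLLOW(S) = ["$", "d"]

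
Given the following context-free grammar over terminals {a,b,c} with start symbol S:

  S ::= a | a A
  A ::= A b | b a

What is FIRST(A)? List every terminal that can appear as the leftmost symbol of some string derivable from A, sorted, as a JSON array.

Compute FIRST by fixpoint:
pass 1:
  A via A→b a: +{b}
  S via S→a: +{a}
  FIRST(S)={a}  FIRST(A)={b}
pass 2: — fixpoint
  FIRST(S)={a}  FIRST(A)={b}

FIRST(A) = ["b"]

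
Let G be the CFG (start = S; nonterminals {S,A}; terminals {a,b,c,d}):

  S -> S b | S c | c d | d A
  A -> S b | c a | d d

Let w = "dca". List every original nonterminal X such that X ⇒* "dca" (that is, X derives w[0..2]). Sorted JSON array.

CNF form of G:
  S -> S T0 | S T1 | T1 T3 | T3 A
  A -> S T0 | T1 T2 | T3 T3
  T0 -> b
  T1 -> c
  T2 -> a
  T3 -> d

Fill CYK table bottom-up — only the sub-triangle for w[0..2]:
  cell(0,0) d: {T3}  orig:{}
  cell(1,1) c: {T1}  orig:{}
  cell(2,2) a: {T2}  orig:{}
  cell(0,1) dc: ∅
  cell(1,2) ca: {A}
  cell(0,2) dca: {S}

Original NTs in T[0,2] deriving "dca": ["S"]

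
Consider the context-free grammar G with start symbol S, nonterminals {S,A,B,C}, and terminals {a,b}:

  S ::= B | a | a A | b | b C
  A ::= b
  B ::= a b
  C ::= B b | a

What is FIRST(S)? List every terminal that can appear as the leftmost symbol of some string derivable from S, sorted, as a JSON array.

FIRST sets, iterate to fixpoint:
pass 1:
  A via A→b: +{b}
  B via B→a b: +{a}
  C via C→B b: +{a}
  S via S→B: +{a}
  S via S→b: +{b}
  FIRST[S]={a,b}  FIRST[A]={b}  FIRST[B]={a}  FIRST[C]={a}
pass 2: done
  FIRST[S]={a,b}  FIRST[A]={b}  FIRST[B]={a}  FIRST[C]={a}

FIRST(S) = ["a", "b"]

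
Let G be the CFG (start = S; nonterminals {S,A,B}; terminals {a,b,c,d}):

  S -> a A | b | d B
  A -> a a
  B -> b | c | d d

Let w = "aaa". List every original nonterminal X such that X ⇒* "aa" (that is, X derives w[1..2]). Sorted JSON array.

CNF form of G:
  S -> T0 A | T1 B | b
  A -> T0 T0
  B -> T1 T1 | b | c
  T0 -> a
  T1 -> d

CYK table (by increasing span) (cells [i..j] with 1 ≤ i ≤ j ≤ 2 only):
  cell(1,1) a: {T0}  orig:{}
  cell(2,2) a: {T0}  orig:{}
  cell(1,2) aa: {A}

Original NTs in T[1,2] deriving "aa": ["A"]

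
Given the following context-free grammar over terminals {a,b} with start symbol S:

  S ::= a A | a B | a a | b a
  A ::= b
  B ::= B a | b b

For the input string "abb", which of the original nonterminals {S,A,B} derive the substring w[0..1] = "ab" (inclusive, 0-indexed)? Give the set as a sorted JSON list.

CNF form of G:
  S -> T0 A | T0 B | T0 T0 | T1 T0
  A -> b
  B -> B T0 | T1 T1
  T0 -> a
  T1 -> b

CYK table (by increasing span) (cells [i..j] with 0 ≤ i ≤ j ≤ 1 only):
  T[0,0] 'a' = {T0}  orig:{}
  T[1,1] 'b' = {A,T1}  orig:{A}
  T[0,1] 'ab' = {S}

Original NTs in T[0,1] deriving "ab": ["S"]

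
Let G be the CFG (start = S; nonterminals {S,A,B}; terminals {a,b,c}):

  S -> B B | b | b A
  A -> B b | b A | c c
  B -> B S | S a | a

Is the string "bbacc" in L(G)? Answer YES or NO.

Convert to CNF:
  S -> B B | T0 A | b
  A -> B T0 | T0 A | T1 T1
  B -> B S | S T2 | a
  T0 -> b
  T1 -> c
  T2 -> a

CYK fill:
  T[0,0] 'b' = {S,T0}  orig:{S}
  T[1,1] 'b' = {S,T0}  orig:{S}
  T[2,2] 'a' = {B,T2}  orig:{B}
  T[3,3] 'c' = {T1}  orig:{}
  T[4,4] 'c' = {T1}  orig:{}
  T[0,1] 'bb' = ∅
  T[1,2] 'ba' = {B}
  T[2,3] 'ac' = ∅
  T[3,4] 'cc' = {A}
  T[0,2] 'bba' = ∅
  T[1,3] 'bac' = ∅
  T[2,4] 'acc' = ∅
  T[0,3] 'bbac' = ∅
  T[1,4] 'bacc' = ∅
  T[0,4] 'bbacc' = ∅

S ∉ T[0,4] ⇒ NO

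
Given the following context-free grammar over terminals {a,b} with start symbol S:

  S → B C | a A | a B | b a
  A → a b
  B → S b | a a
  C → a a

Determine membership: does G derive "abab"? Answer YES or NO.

Convert to CNF:
  S -> B C | T0 A | T0 B | T1 T0
  A -> T0 T1
  B -> S T1 | T0 T0
  C -> T0 T0
  T0 -> a
  T1 -> b

Fill CYK table bottom-up:
  T[0,0] 'a' = {T0}  orig:{}
  T[1,1] 'b' = {T1}  orig:{}
  T[2,2] 'a' = {T0}  orig:{}
  T[3,3] 'b' = {T1}  orig:{}
  T[0,1] 'ab' = {A}
  T[1,2] 'ba' = {S}
  T[2,3] 'ab' = {A}
  T[0,2] 'aba' = ∅
  T[1,3] 'bab' = {B}
  T[0,3] 'abab' = {S}

S ∈ T[0,3] ⇒ YES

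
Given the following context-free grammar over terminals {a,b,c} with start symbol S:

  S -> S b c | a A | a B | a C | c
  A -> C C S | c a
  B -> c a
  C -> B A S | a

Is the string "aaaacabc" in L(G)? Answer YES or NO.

Convert to CNF:
  S -> S X5 | T1 A | T1 B | T1 C | c
  A -> C X3 | T0 T1
  B -> T0 T1
  C -> B X4 | a
  T0 -> c
  T1 -> a
  T2 -> b
  X3 -> C S
  X4 -> A S
  X5 -> T2 T0

CYK table (by increasing span):
  [0..0]={C,T1}  "a"  orig:{C}
  [1..1]={C,T1}  "a"  orig:{C}
  [2..2]={C,T1}  "a"  orig:{C}
  [3..3]={C,T1}  "a"  orig:{C}
  [4..4]={S,T0}  "c"  orig:{S}
  [5..5]={C,T1}  "a"  orig:{C}
  [6..6]={T2}  "b"  orig:{}
  [7..7]={S,T0}  "c"  orig:{S}
  [0..1]={S}  "aa"
  [1..2]={S}  "aa"
  [2..3]={S}  "aa"
  [3..4]={X3}  "ac"  orig:{}
  [4..5]={A,B}  "ca"
  [5..6]=∅  "ab"
  [6..7]={X5}  "bc"  orig:{}
  [0..2]={X3}  "aaa"  orig:{}
  [1..3]={X3}  "aaa"  orig:{}
  [2..4]={A}  "aac"
  [3..5]={S}  "aca"
  [4..6]=∅  "cab"
  [5..7]=∅  "abc"
  [0..3]={A}  "aaaa"
  [1..4]={S}  "aaac"
  [2..5]={X3}  "aaca"  orig:{}
  [3..6]=∅  "acab"
  [4..7]=∅  "cabc"
  [0..4]={X3,X4}  "aaaac"  orig:{}
  [1..5]={A}  "aaaca"
  [2..6]=∅  "aacab"
  [3..7]={S}  "acabc"
  [0..5]={S}  "aaaaca"
  [1..6]=∅  "aaacab"
  [2..7]={X3}  "aacabc"  orig:{}
  [0..6]=∅  "aaaacab"
  [1..7]={A}  "aaacabc"
  [0..7]={S}  "aaaacabc"

S ∈ T[0,7] ⇒ YES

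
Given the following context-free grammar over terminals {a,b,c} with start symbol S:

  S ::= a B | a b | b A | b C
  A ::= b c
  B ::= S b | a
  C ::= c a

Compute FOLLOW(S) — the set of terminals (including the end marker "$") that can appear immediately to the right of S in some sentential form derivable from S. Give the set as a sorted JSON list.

FIRST iteration:
iter 1:
  A via A→b c: +{b}
  B via B→a: +{a}
  C via C→c a: +{c}
  S via S→a B: +{a}
  S via S→b A: +{b}
  S: {a,b}  A: {b}  B: {a}  C: {c}
iter 2:
  B via B→S b: +{b}
  S: {a,b}  A: {b}  B: {a,b}  C: {c}
iter 3: — fixpoint
  S: {a,b}  A: {b}  B: {a,b}  C: {c}

FOLLOW sets:
seed FOLLOW(S) with $
[1]
  B→S b: FOLLOW(S) ⊇ FIRST(b) = {b}; new: +{b}
  S→a B: FOLLOW(B) ⊇ FOLLOW(S) ⊇ {$,b}; new: +{$,b}
  S→b A: FOLLOW(A) ⊇ FOLLOW(S) ⊇ {$,b}; new: +{$,b}
  S→b C: FOLLOW(C) ⊇ FOLLOW(S) ⊇ {$,b}; new: +{$,b}
  FOLLOW[S]={$,b}  FOLLOW[A]={$,b}  FOLLOW[B]={$,b}  FOLLOW[C]={$,b}
[2] (stable)
  FOLLOW[S]={$,b}  FOLLOW[A]={$,b}  FOLLOW[B]={$,b}  FOLLOW[C]={$,b}

FOLLOW(S) = ["$", "b"]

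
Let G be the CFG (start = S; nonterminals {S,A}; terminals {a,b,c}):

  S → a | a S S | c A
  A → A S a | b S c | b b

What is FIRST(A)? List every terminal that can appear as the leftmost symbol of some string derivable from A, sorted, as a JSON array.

Compute FIRST by fixpoint:
round 1:
  A via A→b S c: +{b}
  S via S→a: +{a}
  S via S→c A: +{c}
  FIRST[S]={a,c}  FIRST[A]={b}
round 2: — fixpoint
  FIRST[S]={a,c}  FIRST[A]={b}

FIRST(A) = ["b"]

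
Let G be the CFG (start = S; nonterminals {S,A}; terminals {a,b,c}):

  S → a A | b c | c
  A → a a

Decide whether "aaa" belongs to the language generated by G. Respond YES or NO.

CNF form of G:
  S -> T0 A | T1 T2 | c
  A -> T0 T0
  T0 -> a
  T1 -> b
  T2 -> c

CYK table (by increasing span):
  cell(0,0) a: {T0}  orig:{}
  cell(1,1) a: {T0}  orig:{}
  cell(2,2) a: {T0}  orig:{}
  cell(0,1) aa: {A}
  cell(1,2) aa: {A}
  cell(0,2) aaa: {S}

S ∈ T[0,2] ⇒ YES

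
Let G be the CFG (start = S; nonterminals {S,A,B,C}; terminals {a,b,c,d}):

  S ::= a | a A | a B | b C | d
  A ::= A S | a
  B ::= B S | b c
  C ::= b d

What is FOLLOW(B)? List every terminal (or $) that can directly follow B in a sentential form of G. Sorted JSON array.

Compute FIRST by fixpoint:
round 1:
  A via A→a: +{a}
  B via B→b c: +{b}
  C via C→b d: +{b}
  S via S→a: +{a}
  S via S→b C: +{b}
  S via S→d: +{d}
  FIRST[S]={a,b,d}  FIRST[A]={a}  FIRST[B]={b}  FIRST[C]={b}
round 2: — fixpoint
  FIRST[S]={a,b,d}  FIRST[A]={a}  FIRST[B]={b}  FIRST[C]={b}

FOLLOW sets:
FOLLOW(S) := {$}
pass 1:
  A→A S: FOLLOW(A) ⊇ FIRST(S) = {a,b,d}; new: +{a,b,d}
  A→A S: FOLLOW(S) ⊇ FOLLOW(A) ⊇ {a,b,d}; new: +{a,b,d}
  B→B S: FOLLOW(B) ⊇ FIRST(S) = {a,b,d}; new: +{a,b,d}
  S→a A: FOLLOW(A) ⊇ FOLLOW(S) ⊇ {$,a,b,d}; new: +{$}
  S→a B: FOLLOW(B) ⊇ FOLLOW(S) ⊇ {$,a,b,d}; new: +{$}
  S→b C: FOLLOW(C) ⊇ FOLLOW(S) ⊇ {$,a,b,d}; new: +{$,a,b,d}
  S: {$,a,b,d}  A: {$,a,b,d}  B: {$,a,b,d}  C: {$,a,b,d}
pass 2: (stable)
  S: {$,a,b,d}  A: {$,a,b,d}  B: {$,a,b,d}  C: {$,a,b,d}

FOLLOW(B) = ["$", "a", "b", "d"]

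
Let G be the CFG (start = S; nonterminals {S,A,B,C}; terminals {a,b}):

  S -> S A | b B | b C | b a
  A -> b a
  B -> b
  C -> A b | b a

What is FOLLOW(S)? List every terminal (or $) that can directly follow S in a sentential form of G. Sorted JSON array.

FIRST iteration:
round 1:
  A via A→b a: +{b}
  B via B→b: +{b}
  C via C→A b: +{b}
  S via S→b B: +{b}
  S: {b}  A: {b}  B: {b}  C: {b}
round 2: (no change)
  S: {b}  A: {b}  B: {b}  C: {b}

FOLLOW iteration:
FOLLOW(S) := {$}
[1]
  C→A b: FOLLOW(A) ⊇ FIRST(b) = {b}; new: +{b}
  S→S A: FOLLOW(S) ⊇ FIRST(A) = {b}; new: +{b}
  S→S A: FOLLOW(A) ⊇ FOLLOW(S) ⊇ {$,b}; new: +{$}
  S→b B: FOLLOW(B) ⊇ FOLLOW(S) ⊇ {$,b}; new: +{$,b}
  S→b C: FOLLOW(C) ⊇ FOLLOW(S) ⊇ {$,b}; new: +{$,b}
  FOLLOW(S)={$,b}  FOLLOW(A)={$,b}  FOLLOW(B)={$,b}  FOLLOW(C)={$,b}
[2] — fixpoint
  FOLLOW(S)={$,b}  FOLLOW(A)={$,b}  FOLLOW(B)={$,b}  FOLLOW(C)={$,b}

FOLLOW(S) = ["$", "b"]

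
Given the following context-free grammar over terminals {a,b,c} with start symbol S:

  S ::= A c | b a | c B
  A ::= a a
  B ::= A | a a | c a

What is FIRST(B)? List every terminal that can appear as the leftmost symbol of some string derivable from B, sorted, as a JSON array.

FIRST iteration:
iter 1:
  A via A→a a: +{a}
  B via B→A: +{a}
  B via B→c a: +{c}
  S via S→A c: +{a}
  S via S→b a: +{b}
  S via S→c B: +{c}
  FIRST[S]={a,b,c}  FIRST[A]={a}  FIRST[B]={a,c}
iter 2: (stable)
  FIRST[S]={a,b,c}  FIRST[A]={a}  FIRST[B]={a,c}

FIRST(B) = ["a", "c"]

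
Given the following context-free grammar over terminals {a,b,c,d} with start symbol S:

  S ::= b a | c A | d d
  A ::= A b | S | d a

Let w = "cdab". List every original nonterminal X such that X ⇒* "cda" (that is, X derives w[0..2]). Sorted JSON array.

CNF form of G:
  S -> T0 T1 | T2 A | T3 T3
  A -> A T0 | T0 T1 | T2 A | T3 T1 | T3 T3
  T0 -> b
  T1 -> a
  T2 -> c
  T3 -> d

CYK table (by increasing span) (cells [i..j] with 0 ≤ i ≤ j ≤ 2 only):
  T[0,0] 'c' = {T2}  orig:{}
  T[1,1] 'd' = {T3}  orig:{}
  T[2,2] 'a' = {T1}  orig:{}
  T[0,1] 'cd' = ∅
  T[1,2] 'da' = {A}
  T[0,2] 'cda' = {A,S}

Original NTs in T[0,2] deriving "cda": ["A", "S"]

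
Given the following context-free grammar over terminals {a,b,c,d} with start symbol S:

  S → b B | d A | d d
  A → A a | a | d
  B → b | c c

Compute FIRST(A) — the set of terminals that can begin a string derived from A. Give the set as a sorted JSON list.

Compute FIRST by fixpoint:
round 1:
  A via A→a: +{a}
  A via A→d: +{d}
  B via B→b: +{b}
  B via B→c c: +{c}
  S via S→b B: +{b}
  S via S→d A: +{d}
  S: {b,d}  A: {a,d}  B: {b,c}
round 2: — fixpoint
  S: {b,d}  A: {a,d}  B: {b,c}

FIRST(A) = ["a", "d"]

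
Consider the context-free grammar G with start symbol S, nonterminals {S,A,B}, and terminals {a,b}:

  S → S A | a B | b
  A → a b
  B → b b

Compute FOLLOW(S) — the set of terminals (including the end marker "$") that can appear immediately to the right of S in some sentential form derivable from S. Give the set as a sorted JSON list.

Compute FIRST by fixpoint:
pass 1:
  A via A→a b: +{a}
  B via B→b b: +{b}
  S via S→a B: +{a}
  S via S→b: +{b}
  FIRST[S]={a,b}  FIRST[A]={a}  FIRST[B]={b}
pass 2: (stable)
  FIRST[S]={a,b}  FIRST[A]={a}  FIRST[B]={b}

Compute FOLLOW by fixpoint:
initialize: $ ∈ FOLLOW(S)
pass 1:
  S→S A: FOLLOW(S) ⊇ FIRST(A) = {a}; new: +{a}
  S→S A: FOLLOW(A) ⊇ FOLLOW(S) ⊇ {$,a}; new: +{$,a}
  S→a B: FOLLOW(B) ⊇ FOLLOW(S) ⊇ {$,a}; new: +{$,a}
  FOLLOW[S]={$,a}  FOLLOW[A]={$,a}  FOLLOW[B]={$,a}
pass 2: (no change)
  FOLLOW[S]={$,a}  FOLLOW[A]={$,a}  FOLLOW[B]={$,a}

FOLLOW(S) = ["$", "a"]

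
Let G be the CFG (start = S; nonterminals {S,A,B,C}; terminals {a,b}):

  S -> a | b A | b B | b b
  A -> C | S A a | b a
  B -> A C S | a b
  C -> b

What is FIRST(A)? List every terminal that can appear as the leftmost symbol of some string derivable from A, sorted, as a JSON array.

Compute FIRST by fixpoint:
[1]
  A via A→b a: +{b}
  B via B→A C S: +{b}
  B via B→a b: +{a}
  C via C→b: +{b}
  S via S→a: +{a}
  S via S→b A: +{b}
  FIRST[S]={a,b}  FIRST[A]={b}  FIRST[B]={a,b}  FIRST[C]={b}
[2]
  A via A→S A a: +{a}
  FIRST[S]={a,b}  FIRST[A]={a,b}  FIRST[B]={a,b}  FIRST[C]={b}
[3] (stable)
  FIRST[S]={a,b}  FIRST[A]={a,b}  FIRST[B]={a,b}  FIRST[C]={b}

FIRST(A) = ["a", "b"]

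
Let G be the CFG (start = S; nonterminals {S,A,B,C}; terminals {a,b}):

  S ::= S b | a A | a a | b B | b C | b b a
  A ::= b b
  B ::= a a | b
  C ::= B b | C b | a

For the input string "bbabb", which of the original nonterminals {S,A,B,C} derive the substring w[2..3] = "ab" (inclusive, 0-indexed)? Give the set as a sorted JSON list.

Convert to CNF:
  S -> S T0 | T0 B | T0 C | T0 X2 | T1 A | T1 T1
  A -> T0 T0
  B -> T1 T1 | b
  C -> B T0 | C T0 | a
  T0 -> b
  T1 -> a
  X2 -> T0 T1

CYK table (by increasing span) (cells [i..j] with 2 ≤ i ≤ j ≤ 3 only):
  T[2,2] 'a' = {C,T1}  orig:{C}
  T[3,3] 'b' = {B,T0}  orig:{B}
  T[2,3] 'ab' = {C}

Original NTs in T[2,3] deriving "ab": ["C"]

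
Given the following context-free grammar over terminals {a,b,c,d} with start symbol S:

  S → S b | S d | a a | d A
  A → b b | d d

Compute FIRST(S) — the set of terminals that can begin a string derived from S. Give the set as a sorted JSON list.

FIRST iteration:
round 1:
  A via A→b b: +{b}
  A via A→d d: +{d}
  S via S→a a: +{a}
  S via S→d A: +{d}
  FIRST[S]={a,d}  FIRST[A]={b,d}
round 2: (stable)
  FIRST[S]={a,d}  FIRST[A]={b,d}

FIRST(S) = ["a", "d"]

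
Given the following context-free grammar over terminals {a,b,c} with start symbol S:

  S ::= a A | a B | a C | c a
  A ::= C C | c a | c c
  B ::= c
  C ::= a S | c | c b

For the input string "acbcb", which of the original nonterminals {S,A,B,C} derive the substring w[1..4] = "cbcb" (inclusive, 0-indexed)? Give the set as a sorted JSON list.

CNF form of G:
  S -> T0 T1 | T1 A | T1 B | T1 C
  A -> C C | T0 T0 | T0 T1
  B -> c
  C -> T0 T2 | T1 S | c
  T0 -> c
  T1 -> a
  T2 -> b

Fill CYK table bottom-up (cells [i..j] with 1 ≤ i ≤ j ≤ 4 only):
  T[1,1] 'c' = {B,C,T0}  orig:{B,C}
  T[2,2] 'b' = {T2}  orig:{}
  T[3,3] 'c' = {B,C,T0}  orig:{B,C}
  T[4,4] 'b' = {T2}  orig:{}
  T[1,2] 'cb' = {C}
  T[2,3] 'bc' = ∅
  T[3,4] 'cb' = {C}
  T[1,3] 'cbc' = {A}
  T[2,4] 'bcb' = ∅
  T[1,4] 'cbcb' = {A}

Original NTs in T[1,4] deriving "cbcb": ["A"]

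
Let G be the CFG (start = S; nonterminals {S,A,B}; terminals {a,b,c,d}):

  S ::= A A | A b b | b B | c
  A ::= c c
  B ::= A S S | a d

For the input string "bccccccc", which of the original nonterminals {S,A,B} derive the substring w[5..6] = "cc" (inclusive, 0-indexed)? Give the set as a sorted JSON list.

CNF form of G:
  S -> A A | A X5 | T3 B | c
  A -> T0 T0
  B -> A X4 | T1 T2
  T0 -> c
  T1 -> a
  T2 -> d
  T3 -> b
  X4 -> S S
  X5 -> T3 T3

Fill CYK table bottom-up (cells [i..j] with 5 ≤ i ≤ j ≤ 6 only):
  T[5,5] 'c' = {S,T0}  orig:{S}
  T[6,6] 'c' = {S,T0}  orig:{S}
  T[5,6] 'cc' = {A,X4}  orig:{A}

Original NTs in T[5,6] deriving "cc": ["A"]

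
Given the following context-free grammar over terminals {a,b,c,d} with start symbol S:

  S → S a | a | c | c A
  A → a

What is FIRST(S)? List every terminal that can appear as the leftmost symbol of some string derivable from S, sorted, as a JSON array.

Compute FIRST by fixpoint:
[1]
  A via A→a: +{a}
  S via S→a: +{a}
  S via S→c: +{c}
  FIRST[S]={a,c}  FIRST[A]={a}
[2] (stable)
  FIRST[S]={a,c}  FIRST[A]={a}

FIRST(S) = ["a", "c"]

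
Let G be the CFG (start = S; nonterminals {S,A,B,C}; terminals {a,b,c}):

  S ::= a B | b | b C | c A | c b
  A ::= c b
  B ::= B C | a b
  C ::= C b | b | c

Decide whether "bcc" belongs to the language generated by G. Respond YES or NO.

CNF form of G:
  S -> T0 A | T0 T1 | T1 C | T2 B | b
  A -> T0 T1
  B -> B C | T2 T1
  C -> C T1 | b | c
  T0 -> c
  T1 -> b
  T2 -> a

Fill CYK table bottom-up:
  cell(0,0) b: {C,S,T1}  orig:{C,S}
  cell(1,1) c: {C,T0}  orig:{C}
  cell(2,2) c: {C,T0}  orig:{C}
  cell(0,1) bc: {S}
  cell(1,2) cc: ∅
  cell(0,2) bcc: ∅

S ∉ T[0,2] ⇒ NO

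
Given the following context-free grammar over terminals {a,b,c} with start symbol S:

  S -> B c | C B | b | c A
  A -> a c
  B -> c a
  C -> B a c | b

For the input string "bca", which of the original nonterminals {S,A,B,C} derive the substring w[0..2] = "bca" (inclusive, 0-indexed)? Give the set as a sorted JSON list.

Convert to CNF:
  S -> B T1 | C B | T1 A | b
  A -> T0 T1
  B -> T1 T0
  C -> B X2 | b
  T0 -> a
  T1 -> c
  X2 -> T0 T1

CYK table (by increasing span) — only the sub-triangle for w[0..2]:
  [0..0]={C,S}  "b"
  [1..1]={T1}  "c"  orig:{}
  [2..2]={T0}  "a"  orig:{}
  [0..1]=∅  "bc"
  [1..2]={B}  "ca"
  [0..2]={S}  "bca"

Original NTs in T[0,2] deriving "bca": ["S"]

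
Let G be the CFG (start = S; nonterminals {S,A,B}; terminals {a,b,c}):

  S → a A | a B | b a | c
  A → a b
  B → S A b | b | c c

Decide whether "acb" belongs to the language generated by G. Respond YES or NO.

Convert to CNF:
  S -> T0 A | T0 B | T1 T0 | c
  A -> T0 T1
  B -> S X3 | T2 T2 | b
  T0 -> a
  T1 -> b
  T2 -> c
  X3 -> A T1

CYK table (by increasing span):
  T[0,0] 'a' = {T0}  orig:{}
  T[1,1] 'c' = {S,T2}  orig:{S}
  T[2,2] 'b' = {B,T1}  orig:{B}
  T[0,1] 'ac' = ∅
  T[1,2] 'cb' = ∅
  T[0,2] 'acb' = ∅

S ∉ T[0,2] ⇒ NO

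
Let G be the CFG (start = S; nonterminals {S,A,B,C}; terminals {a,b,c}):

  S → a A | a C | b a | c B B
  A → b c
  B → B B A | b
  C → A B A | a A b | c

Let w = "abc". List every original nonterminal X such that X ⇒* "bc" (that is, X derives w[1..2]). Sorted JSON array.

CNF form of G:
  S -> T0 T2 | T1 X6 | T2 A | T2 C
  A -> T0 T1
  B -> B X3 | b
  C -> A X4 | T2 X5 | c
  T0 -> b
  T1 -> c
  T2 -> a
  X3 -> B A
  X4 -> B A
  X5 -> A T0
  X6 -> B B

Fill CYK table bottom-up (cells [i..j] with 1 ≤ i ≤ j ≤ 2 only):
  T[1,1] 'b' = {B,T0}  orig:{B}
  T[2,2] 'c' = {C,T1}  orig:{C}
  T[1,2] 'bc' = {A}

Original NTs in T[1,2] deriving "bc": ["A"]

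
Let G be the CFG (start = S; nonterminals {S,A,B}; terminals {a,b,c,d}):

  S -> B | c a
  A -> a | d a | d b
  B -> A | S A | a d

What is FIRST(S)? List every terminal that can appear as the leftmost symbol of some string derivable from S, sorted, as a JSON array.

Compute FIRST by fixpoint:
iter 1:
  A via A→a: +{a}
  A via A→d a: +{d}
  B via B→A: +{a,d}
  S via S→B: +{a,d}
  S via S→c a: +{c}
  FIRST[S]={a,c,d}  FIRST[A]={a,d}  FIRST[B]={a,d}
iter 2:
  B via B→S A: +{c}
  FIRST[S]={a,c,d}  FIRST[A]={a,d}  FIRST[B]={a,c,d}
iter 3: (no change)
  FIRST[S]={a,c,d}  FIRST[A]={a,d}  FIRST[B]={a,c,d}

FIRST(S) = ["a", "c", "d"]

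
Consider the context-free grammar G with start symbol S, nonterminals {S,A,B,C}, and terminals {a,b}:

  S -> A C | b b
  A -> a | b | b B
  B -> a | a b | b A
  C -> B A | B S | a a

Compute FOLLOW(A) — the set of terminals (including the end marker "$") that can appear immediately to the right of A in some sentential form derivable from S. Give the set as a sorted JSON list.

Compute FIRST by fixpoint:
pass 1:
  A via A→a: +{a}
  A via A→b: +{b}
  B via B→a: +{a}
  B via B→b A: +{b}
  C via C→B A: +{a,b}
  S via S→A C: +{a,b}
  S: {a,b}  A: {a,b}  B: {a,b}  C: {a,b}
pass 2: done
  S: {a,b}  A: {a,b}  B: {a,b}  C: {a,b}

FOLLOW sets:
seed FOLLOW(S) with $
iter 1:
  C→B A: FOLLOW(B) ⊇ FIRST(A) = {a,b}; new: +{a,b}
  S→A C: FOLLOW(A) ⊇ FIRST(C) = {a,b}; new: +{a,b}
  S→A C: FOLLOW(C) ⊇ FOLLOW(S) ⊇ {$}; new: +{$}
  FOLLOW(S)={$}  FOLLOW(A)={a,b}  FOLLOW(B)={a,b}  FOLLOW(C)={$}
iter 2:
  C→B A: FOLLOW(A) ⊇ FOLLOW(C) ⊇ {$}; new: +{$}
  FOLLOW(S)={$}  FOLLOW(A)={$,a,b}  FOLLOW(B)={a,b}  FOLLOW(C)={$}
iter 3:
  A→b B: FOLLOW(B) ⊇ FOLLOW(A) ⊇ {$,a,b}; new: +{$}
  FOLLOW(S)={$}  FOLLOW(A)={$,a,b}  FOLLOW(B)={$,a,b}  FOLLOW(C)={$}
iter 4: (stable)
  FOLLOW(S)={$}  FOLLOW(A)={$,a,b}  FOLLOW(B)={$,a,b}  FOLLOW(C)={$}

FOLLOW(A) = ["$", "a", "b"]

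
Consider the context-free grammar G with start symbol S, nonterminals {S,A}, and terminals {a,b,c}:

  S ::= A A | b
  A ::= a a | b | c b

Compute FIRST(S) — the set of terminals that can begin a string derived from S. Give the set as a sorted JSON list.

FIRST sets, iterate to fixpoint:
[1]
  A via A→a a: +{a}
  A via A→b: +{b}
  A via A→c b: +{c}
  S via S→A A: +{a,b,c}
  FIRST[S]={a,b,c}  FIRST[A]={a,b,c}
[2] — fixpoint
  FIRST[S]={a,b,c}  FIRST[A]={a,b,c}

FIRST(S) = ["a", "b", "c"]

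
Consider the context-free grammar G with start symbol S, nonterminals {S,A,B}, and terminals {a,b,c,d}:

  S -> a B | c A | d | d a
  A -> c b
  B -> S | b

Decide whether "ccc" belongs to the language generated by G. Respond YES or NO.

CNF form of G:
  S -> T0 A | T2 B | T3 T2 | d
  A -> T0 T1
  B -> T0 A | T2 B | T3 T2 | b | d
  T0 -> c
  T1 -> b
  T2 -> a
  T3 -> d

CYK fill:
  [0..0]={T0}  "c"  orig:{}
  [1..1]={T0}  "c"  orig:{}
  [2..2]={T0}  "c"  orig:{}
  [0..1]=∅  "cc"
  [1..2]=∅  "cc"
  [0..2]=∅  "ccc"

S ∉ T[0,2] ⇒ NO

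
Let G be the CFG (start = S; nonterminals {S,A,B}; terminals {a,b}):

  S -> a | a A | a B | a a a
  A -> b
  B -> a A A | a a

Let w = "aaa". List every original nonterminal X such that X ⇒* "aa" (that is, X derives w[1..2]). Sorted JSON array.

Convert to CNF:
  S -> T0 A | T0 B | T0 X2 | a
  A -> b
  B -> T0 T0 | T0 X1
  T0 -> a
  X1 -> A A
  X2 -> T0 T0

CYK table (by increasing span), restricted to cells inside w[1..2]:
  cell(1,1) a: {S,T0}  orig:{S}
  cell(2,2) a: {S,T0}  orig:{S}
  cell(1,2) aa: {B,X2}  orig:{B}

Original NTs in T[1,2] deriving "aa": ["B"]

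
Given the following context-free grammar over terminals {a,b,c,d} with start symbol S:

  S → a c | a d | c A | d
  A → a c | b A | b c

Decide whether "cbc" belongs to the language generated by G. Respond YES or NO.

Convert to CNF:
  S -> T0 T1 | T0 T3 | T1 A | d
  A -> T0 T1 | T2 A | T2 T1
  T0 -> a
  T1 -> c
  T2 -> b
  T3 -> d

CYK table (by increasing span):
  T[0,0] 'c' = {T1}  orig:{}
  T[1,1] 'b' = {T2}  orig:{}
  T[2,2] 'c' = {T1}  orig:{}
  T[0,1] 'cb' = ∅
  T[1,2] 'bc' = {A}
  T[0,2] 'cbc' = {S}

S ∈ T[0,2] ⇒ YES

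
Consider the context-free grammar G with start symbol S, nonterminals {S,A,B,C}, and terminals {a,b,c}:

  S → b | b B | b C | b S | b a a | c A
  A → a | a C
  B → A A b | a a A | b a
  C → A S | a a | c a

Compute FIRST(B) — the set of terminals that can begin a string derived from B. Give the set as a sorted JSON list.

FIRST sets, iterate to fixpoint:
pass 1:
  A via A→a: +{a}
  B via B→A A b: +{a}
  B via B→b a: +{b}
  C via C→A S: +{a}
  C via C→c a: +{c}
  S via S→b: +{b}
  S via S→c A: +{c}
  FIRST[S]={b,c}  FIRST[A]={a}  FIRST[B]={a,b}  FIRST[C]={a,c}
pass 2: (no change)
  FIRST[S]={b,c}  FIRST[A]={a}  FIRST[B]={a,b}  FIRST[C]={a,c}

FIRST(B) = ["a", "b"]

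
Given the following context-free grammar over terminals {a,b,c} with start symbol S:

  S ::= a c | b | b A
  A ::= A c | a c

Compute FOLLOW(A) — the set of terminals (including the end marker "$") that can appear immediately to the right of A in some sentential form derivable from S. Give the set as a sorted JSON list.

Compute FIRST by fixpoint:
round 1:
  A via A→a c: +{a}
  S via S→a c: +{a}
  S via S→b: +{b}
  S: {a,b}  A: {a}
round 2: (no change)
  S: {a,b}  A: {a}

FOLLOW iteration:
seed FOLLOW(S) with $
[1]
  A→A c: FOLLOW(A) ⊇ FIRST(c) = {c}; new: +{c}
  S→b A: FOLLOW(A) ⊇ FOLLOW(S) ⊇ {$}; new: +{$}
  S: {$}  A: {$,c}
[2] (stable)
  S: {$}  A: {$,c}

FOLLOW(A) = ["$", "c"]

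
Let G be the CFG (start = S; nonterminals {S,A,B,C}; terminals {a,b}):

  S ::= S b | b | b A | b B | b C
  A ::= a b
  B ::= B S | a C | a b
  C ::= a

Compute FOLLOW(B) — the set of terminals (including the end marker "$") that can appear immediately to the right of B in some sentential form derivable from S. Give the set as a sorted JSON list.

Compute FIRST by fixpoint:
pass 1:
  A via A→a b: +{a}
  B via B→a C: +{a}
  C via C→a: +{a}
  S via S→b: +{b}
  FIRST[S]={b}  FIRST[A]={a}  FIRST[B]={a}  FIRST[C]={a}
pass 2: — fixpoint
  FIRST[S]={b}  FIRST[A]={a}  FIRST[B]={a}  FIRST[C]={a}

FOLLOW iteration:
FOLLOW(S) := {$}
[1]
  B→B S: FOLLOW(B) ⊇ FIRST(S) = {b}; new: +{b}
  B→B S: FOLLOW(S) ⊇ FOLLOW(B) ⊇ {b}; new: +{b}
  B→a C: FOLLOW(C) ⊇ FOLLOW(B) ⊇ {b}; new: +{b}
  S→b A: FOLLOW(A) ⊇ FOLLOW(S) ⊇ {$,b}; new: +{$,b}
  S→b B: FOLLOW(B) ⊇ FOLLOW(S) ⊇ {$,b}; new: +{$}
  S→b C: FOLLOW(C) ⊇ FOLLOW(S) ⊇ {$,b}; new: +{$}
  S: {$,b}  A: {$,b}  B: {$,b}  C: {$,b}
[2] (stable)
  S: {$,b}  A: {$,b}  B: {$,b}  C: {$,b}

FOLLOW(B) = ["$", "b"]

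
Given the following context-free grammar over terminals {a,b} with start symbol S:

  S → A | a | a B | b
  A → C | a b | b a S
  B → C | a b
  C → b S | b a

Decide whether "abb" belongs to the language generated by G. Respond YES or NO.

CNF form of G:
  S -> T0 B | T0 T1 | T1 S | T1 T0 | T1 X3 | a | b
  A -> T0 T1 | T1 S | T1 T0 | T1 X2
  B -> T0 T1 | T1 S | T1 T0
  C -> T1 S | T1 T0
  T0 -> a
  T1 -> b
  X2 -> T0 S
  X3 -> T0 S

CYK fill:
  T[0,0] 'a' = {S,T0}  orig:{S}
  T[1,1] 'b' = {S,T1}  orig:{S}
  T[2,2] 'b' = {S,T1}  orig:{S}
  T[0,1] 'ab' = {A,B,S,X2,X3}  orig:{A,B,S}
  T[1,2] 'bb' = {A,B,C,S}
  T[0,2] 'abb' = {S,X2,X3}  orig:{S}

S ∈ T[0,2] ⇒ YES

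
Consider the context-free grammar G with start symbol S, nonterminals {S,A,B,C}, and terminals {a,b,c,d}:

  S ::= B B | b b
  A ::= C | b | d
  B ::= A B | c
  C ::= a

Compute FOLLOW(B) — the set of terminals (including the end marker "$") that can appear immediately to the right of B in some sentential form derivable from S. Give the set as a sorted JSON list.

FIRST iteration:
pass 1:
  A via A→b: +{b}
  A via A→d: +{d}
  B via B→A B: +{b,d}
  B via B→c: +{c}
  C via C→a: +{a}
  S via S→B B: +{b,c,d}
  FIRST(S)={b,c,d}  FIRST(A)={b,d}  FIRST(B)={b,c,d}  FIRST(C)={a}
pass 2:
  A via A→C: +{a}
  B via B→A B: +{a}
  S via S→B B: +{a}
  FIRST(S)={a,b,c,d}  FIRST(A)={a,b,d}  FIRST(B)={a,b,c,d}  FIRST(C)={a}
pass 3: — fixpoint
  FIRST(S)={a,b,c,d}  FIRST(A)={a,b,d}  FIRST(B)={a,b,c,d}  FIRST(C)={a}

Compute FOLLOW by fixpoint:
seed FOLLOW(S) with $
[1]
  B→A B: FOLLOW(A) ⊇ FIRST(B) = {a,b,c,d}; new: +{a,b,c,d}
  S→B B: FOLLOW(B) ⊇ FIRST(B) = {a,b,c,d}; new: +{a,b,c,d}
  S→B B: FOLLOW(B) ⊇ FOLLOW(S) ⊇ {$}; new: +{$}
  FOLLOW(S)={$}  FOLLOW(A)={a,b,c,d}  FOLLOW(B)={$,a,b,c,d}  FOLLOW(C)={}
[2]
  A→C: FOLLOW(C) ⊇ FOLLOW(A) ⊇ {a,b,c,d}; new: +{a,b,c,d}
  FOLLOW(S)={$}  FOLLOW(A)={a,b,c,d}  FOLLOW(B)={$,a,b,c,d}  FOLLOW(C)={a,b,c,d}
[3] (no change)
  FOLLOW(S)={$}  FOLLOW(A)={a,b,c,d}  FOLLOW(B)={$,a,b,c,d}  FOLLOW(C)={a,b,c,d}

FOLLOW(B) = ["$", "a", "b", "c", "d"]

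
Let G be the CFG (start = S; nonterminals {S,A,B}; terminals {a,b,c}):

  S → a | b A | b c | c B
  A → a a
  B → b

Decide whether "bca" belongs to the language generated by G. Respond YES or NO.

CNF form of G:
  S -> T1 A | T1 T2 | T2 B | a
  A -> T0 T0
  B -> b
  T0 -> a
  T1 -> b
  T2 -> c

Fill CYK table bottom-up:
  cell(0,0) b: {B,T1}  orig:{B}
  cell(1,1) c: {T2}  orig:{}
  cell(2,2) a: {S,T0}  orig:{S}
  cell(0,1) bc: {S}
  cell(1,2) ca: ∅
  cell(0,2) bca: ∅

S ∉ T[0,2] ⇒ NO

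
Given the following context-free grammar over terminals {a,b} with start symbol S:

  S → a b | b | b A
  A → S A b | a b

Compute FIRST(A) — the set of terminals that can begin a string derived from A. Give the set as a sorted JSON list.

Compute FIRST by fixpoint:
pass 1:
  A via A→a b: +{a}
  S via S→a b: +{a}
  S via S→b: +{b}
  FIRST(S)={a,b}  FIRST(A)={a}
pass 2:
  A via A→S A b: +{b}
  FIRST(S)={a,b}  FIRST(A)={a,b}
pass 3: (stable)
  FIRST(S)={a,b}  FIRST(A)={a,b}

FIRST(A) = ["a", "b"]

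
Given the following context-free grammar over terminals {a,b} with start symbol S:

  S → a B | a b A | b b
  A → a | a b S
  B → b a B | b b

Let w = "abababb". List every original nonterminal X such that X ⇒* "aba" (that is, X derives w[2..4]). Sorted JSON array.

CNF form of G:
  S -> T0 B | T0 X4 | T1 T1
  A -> T0 X2 | a
  B -> T1 T1 | T1 X3
  T0 -> a
  T1 -> b
  X2 -> T1 S
  X3 -> T0 B
  X4 -> T1 A

Fill CYK table bottom-up (cells [i..j] with 2 ≤ i ≤ j ≤ 4 only):
  T[2,2] 'a' = {A,T0}  orig:{A}
  T[3,3] 'b' = {T1}  orig:{}
  T[4,4] 'a' = {A,T0}  orig:{A}
  T[2,3] 'ab' = ∅
  T[3,4] 'ba' = {X4}  orig:{}
  T[2,4] 'aba' = {S}

Original NTs in T[2,4] deriving "aba": ["S"]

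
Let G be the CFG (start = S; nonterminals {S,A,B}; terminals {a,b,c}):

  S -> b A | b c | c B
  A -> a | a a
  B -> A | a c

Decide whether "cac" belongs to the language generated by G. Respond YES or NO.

Convert to CNF:
  S -> T1 B | T2 A | T2 T1
  A -> T0 T0 | a
  B -> T0 T0 | T0 T1 | a
  T0 -> a
  T1 -> c
  T2 -> b

CYK fill:
  T[0,0] 'c' = {T1}  orig:{}
  T[1,1] 'a' = {A,B,T0}  orig:{A,B}
  T[2,2] 'c' = {T1}  orig:{}
  T[0,1] 'ca' = {S}
  T[1,2] 'ac' = {B}
  T[0,2] 'cac' = {S}

S ∈ T[0,2] ⇒ YES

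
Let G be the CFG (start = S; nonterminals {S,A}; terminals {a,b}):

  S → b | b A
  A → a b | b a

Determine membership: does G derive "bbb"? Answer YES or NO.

CNF form of G:
  S -> T1 A | b
  A -> T0 T1 | T1 T0
  T0 -> a
  T1 -> b

CYK fill:
  [0..0]={S,T1}  "b"  orig:{S}
  [1..1]={S,T1}  "b"  orig:{S}
  [2..2]={S,T1}  "b"  orig:{S}
  [0..1]=∅  "bb"
  [1..2]=∅  "bb"
  [0..2]=∅  "bbb"

S ∉ T[0,2] ⇒ NO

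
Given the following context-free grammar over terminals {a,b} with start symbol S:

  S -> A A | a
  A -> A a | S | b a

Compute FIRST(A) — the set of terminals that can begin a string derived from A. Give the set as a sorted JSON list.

Compute FIRST by fixpoint:
[1]
  A via A→b a: +{b}
  S via S→A A: +{b}
  S via S→a: +{a}
  FIRST(S)={a,b}  FIRST(A)={b}
[2]
  A via A→S: +{a}
  FIRST(S)={a,b}  FIRST(A)={a,b}
[3] (no change)
  FIRST(S)={a,b}  FIRST(A)={a,b}

FIRST(A) = ["a", "b"]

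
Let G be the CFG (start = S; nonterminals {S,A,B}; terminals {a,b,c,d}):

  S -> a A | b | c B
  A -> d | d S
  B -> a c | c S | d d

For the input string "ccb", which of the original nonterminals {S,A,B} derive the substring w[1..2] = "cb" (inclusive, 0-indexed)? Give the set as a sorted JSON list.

CNF form of G:
  S -> T1 A | T2 B | b
  A -> T0 S | d
  B -> T0 T0 | T1 T2 | T2 S
  T0 -> d
  T1 -> a
  T2 -> c

CYK table (by increasing span) (cells [i..j] with 1 ≤ i ≤ j ≤ 2 only):
  [1..1]={T2}  "c"  orig:{}
  [2..2]={S}  "b"
  [1..2]={B}  "cb"

Original NTs in T[1,2] deriving "cb": ["B"]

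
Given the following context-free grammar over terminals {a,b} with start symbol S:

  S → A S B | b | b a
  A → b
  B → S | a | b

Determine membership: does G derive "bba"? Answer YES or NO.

CNF form of G:
  S -> A X3 | T0 T1 | b
  A -> b
  B -> A X2 | T0 T1 | a | b
  T0 -> b
  T1 -> a
  X2 -> S B
  X3 -> S B

Fill CYK table bottom-up:
  cell(0,0) b: {A,B,S,T0}  orig:{A,B,S}
  cell(1,1) b: {A,B,S,T0}  orig:{A,B,S}
  cell(2,2) a: {B,T1}  orig:{B}
  cell(0,1) bb: {X2,X3}  orig:{}
  cell(1,2) ba: {B,S,X2,X3}  orig:{B,S}
  cell(0,2) bba: {B,S,X2,X3}  orig:{B,S}

S ∈ T[0,2] ⇒ YES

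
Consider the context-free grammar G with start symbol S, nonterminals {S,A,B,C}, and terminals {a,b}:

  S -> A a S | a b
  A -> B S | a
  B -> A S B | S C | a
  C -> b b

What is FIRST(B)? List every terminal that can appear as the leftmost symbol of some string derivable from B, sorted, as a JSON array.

FIRST iteration:
round 1:
  A via A→a: +{a}
  B via B→A S B: +{a}
  C via C→b b: +{b}
  S via S→A a S: +{a}
  S: {a}  A: {a}  B: {a}  C: {b}
round 2: done
  S: {a}  A: {a}  B: {a}  C: {b}

FIRST(B) = ["a"]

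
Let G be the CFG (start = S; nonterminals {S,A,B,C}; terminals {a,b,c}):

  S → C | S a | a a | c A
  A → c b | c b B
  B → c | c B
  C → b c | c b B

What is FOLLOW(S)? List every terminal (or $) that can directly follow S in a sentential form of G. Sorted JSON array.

Compute FIRST by fixpoint:
round 1:
  A via A→c b: +{c}
  B via B→c: +{c}
  C via C→b c: +{b}
  C via C→c b B: +{c}
  S via S→C: +{b,c}
  S via S→a a: +{a}
  FIRST[S]={a,b,c}  FIRST[A]={c}  FIRST[B]={c}  FIRST[C]={b,c}
round 2: (no change)
  FIRST[S]={a,b,c}  FIRST[A]={c}  FIRST[B]={c}  FIRST[C]={b,c}

Compute FOLLOW by fixpoint:
FOLLOW(S) := {$}
[1]
  S→C: FOLLOW(C) ⊇ FOLLOW(S) ⊇ {$}; new: +{$}
  S→S a: FOLLOW(S) ⊇ FIRST(a) = {a}; new: +{a}
  S→c A: FOLLOW(A) ⊇ FOLLOW(S) ⊇ {$,a}; new: +{$,a}
  FOLLOW(S)={$,a}  FOLLOW(A)={$,a}  FOLLOW(B)={}  FOLLOW(C)={$}
[2]
  A→c b B: FOLLOW(B) ⊇ FOLLOW(A) ⊇ {$,a}; new: +{$,a}
  S→C: FOLLOW(C) ⊇ FOLLOW(S) ⊇ {$,a}; new: +{a}
  FOLLOW(S)={$,a}  FOLLOW(A)={$,a}  FOLLOW(B)={$,a}  FOLLOW(C)={$,a}
[3] done
  FOLLOW(S)={$,a}  FOLLOW(A)={$,a}  FOLLOW(B)={$,a}  FOLLOW(C)={$,a}

FOLLOW(S) = ["$", "a"]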